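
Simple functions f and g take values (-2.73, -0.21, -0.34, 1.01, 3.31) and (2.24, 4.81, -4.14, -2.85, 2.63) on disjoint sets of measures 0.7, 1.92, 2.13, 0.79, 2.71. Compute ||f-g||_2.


Step 1: Compute differences f_i - g_i:
  -2.73 - 2.24 = -4.97
  -0.21 - 4.81 = -5.02
  -0.34 - -4.14 = 3.8
  1.01 - -2.85 = 3.86
  3.31 - 2.63 = 0.68
Step 2: Compute |diff|^2 * measure for each set:
  |-4.97|^2 * 0.7 = 24.7009 * 0.7 = 17.29063
  |-5.02|^2 * 1.92 = 25.2004 * 1.92 = 48.384768
  |3.8|^2 * 2.13 = 14.44 * 2.13 = 30.7572
  |3.86|^2 * 0.79 = 14.8996 * 0.79 = 11.770684
  |0.68|^2 * 2.71 = 0.4624 * 2.71 = 1.253104
Step 3: Sum = 109.456386
Step 4: ||f-g||_2 = (109.456386)^(1/2) = 10.462141


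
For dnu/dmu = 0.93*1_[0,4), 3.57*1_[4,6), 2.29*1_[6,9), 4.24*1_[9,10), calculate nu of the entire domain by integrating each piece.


Integrate each piece of the Radon-Nikodym derivative:
Step 1: integral_0^4 0.93 dx = 0.93*(4-0) = 0.93*4 = 3.72
Step 2: integral_4^6 3.57 dx = 3.57*(6-4) = 3.57*2 = 7.14
Step 3: integral_6^9 2.29 dx = 2.29*(9-6) = 2.29*3 = 6.87
Step 4: integral_9^10 4.24 dx = 4.24*(10-9) = 4.24*1 = 4.24
Total: 3.72 + 7.14 + 6.87 + 4.24 = 21.97


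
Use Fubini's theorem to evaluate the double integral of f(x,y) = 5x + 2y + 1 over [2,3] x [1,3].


By Fubini, integrate in x first, then y.
Step 1: Fix y, integrate over x in [2,3]:
  integral(5x + 2y + 1, x=2..3)
  = 5*(3^2 - 2^2)/2 + (2y + 1)*(3 - 2)
  = 12.5 + (2y + 1)*1
  = 12.5 + 2y + 1
  = 13.5 + 2y
Step 2: Integrate over y in [1,3]:
  integral(13.5 + 2y, y=1..3)
  = 13.5*2 + 2*(3^2 - 1^2)/2
  = 27 + 8
  = 35


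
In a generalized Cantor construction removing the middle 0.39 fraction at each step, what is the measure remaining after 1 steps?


Step 1: At each step, fraction remaining = 1 - 0.39 = 0.61
Step 2: After 1 steps, measure = (0.61)^1
Step 3: Computing the power step by step:
  After step 1: 0.61
Result = 0.61


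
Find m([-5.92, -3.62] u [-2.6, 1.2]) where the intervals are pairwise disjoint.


For pairwise disjoint intervals, m(union) = sum of lengths.
= (-3.62 - -5.92) + (1.2 - -2.6)
= 2.3 + 3.8
= 6.1


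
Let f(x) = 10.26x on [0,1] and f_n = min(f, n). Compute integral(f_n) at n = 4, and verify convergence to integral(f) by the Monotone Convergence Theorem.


f(x) = 10.26x on [0,1]; f_n(x) = min(10.26x, n). At n = 4:
Step 1: f(x) reaches 4 at x = 4/10.26 = 0.389864
Step 2: integral(f_4) = integral(10.26x, 0, 0.389864) + integral(4, 0.389864, 1)
       = 10.26*0.389864^2/2 + 4*(1 - 0.389864)
       = 0.779727 + 2.440546
       = 3.220273
Step 3: As n -> infinity, f_n increases to f, so by MCT integral(f_n) -> integral(f) = 10.26/2 = 5.13.
Convergence: integral(f_4) = 3.220273 -> 5.13 as n -> infinity


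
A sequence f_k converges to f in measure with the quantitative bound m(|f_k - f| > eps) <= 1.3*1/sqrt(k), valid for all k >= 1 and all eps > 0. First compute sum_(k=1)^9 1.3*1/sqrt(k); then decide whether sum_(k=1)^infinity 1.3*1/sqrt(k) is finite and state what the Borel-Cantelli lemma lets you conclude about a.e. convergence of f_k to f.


Step 1: List the terms 1.3*1/sqrt(k) for k = 1 to 9:
  k=1: 1.3
  k=2: 0.919239
  k=3: 0.750555
  k=4: 0.65
  k=5: 0.581378
  k=6: 0.530723
  k=7: 0.491354
  k=8: 0.459619
  k=9: 0.433333
Step 2: Partial sum = 1.3 + 0.919239 + 0.750555 + 0.65 + 0.581378 + 0.530723 + 0.491354 + 0.459619 + 0.433333
     = 6.116201
Step 3: The full series sum_(k>=1) 1.3*1/sqrt(k) diverges (p-series with p = 1/2 <= 1; a nonzero constant multiple of a divergent series diverges).
Step 4: The (first) Borel-Cantelli lemma requires a summable sequence of measures, so it does not apply here;
        from this bound alone no conclusion about a.e. convergence can be drawn (convergence in measure still
        gives an a.e.-convergent subsequence, but not a.e. convergence of the whole sequence).
Conclusion: series diverges; Borel-Cantelli is inconclusive about a.e. convergence of f_k.


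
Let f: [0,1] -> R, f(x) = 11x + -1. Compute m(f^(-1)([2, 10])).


f^(-1)([2, 10]) = {x : 2 <= 11x + -1 <= 10}
Solving: (2 - -1)/11 <= x <= (10 - -1)/11
= [0.272727, 1]
Intersecting with [0,1]: [0.272727, 1]
Measure = 1 - 0.272727 = 0.727273


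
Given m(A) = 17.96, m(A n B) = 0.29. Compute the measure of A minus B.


m(A \ B) = m(A) - m(A n B)
= 17.96 - 0.29
= 17.67


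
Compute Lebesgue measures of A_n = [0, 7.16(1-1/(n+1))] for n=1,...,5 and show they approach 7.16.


By continuity of measure from below: if A_n increases to A, then m(A_n) -> m(A).
Here A = [0, 7.16], so m(A) = 7.16
Step 1: a_1 = 7.16*(1 - 1/2) = 3.58, m(A_1) = 3.58
Step 2: a_2 = 7.16*(1 - 1/3) = 4.7733, m(A_2) = 4.7733
Step 3: a_3 = 7.16*(1 - 1/4) = 5.37, m(A_3) = 5.37
Step 4: a_4 = 7.16*(1 - 1/5) = 5.728, m(A_4) = 5.728
Step 5: a_5 = 7.16*(1 - 1/6) = 5.9667, m(A_5) = 5.9667
Limit: m(A_n) -> m([0,7.16]) = 7.16


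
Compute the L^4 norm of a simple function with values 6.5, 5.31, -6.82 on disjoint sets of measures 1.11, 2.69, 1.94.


Step 1: Compute |f_i|^4 for each value:
  |6.5|^4 = 1785.0625
  |5.31|^4 = 795.020055
  |-6.82|^4 = 2163.403354
Step 2: Multiply by measures and sum:
  1785.0625 * 1.11 = 1981.419375
  795.020055 * 2.69 = 2138.603949
  2163.403354 * 1.94 = 4197.002506
Sum = 1981.419375 + 2138.603949 + 4197.002506 = 8317.02583
Step 3: Take the p-th root:
||f||_4 = (8317.02583)^(1/4) = 9.54975


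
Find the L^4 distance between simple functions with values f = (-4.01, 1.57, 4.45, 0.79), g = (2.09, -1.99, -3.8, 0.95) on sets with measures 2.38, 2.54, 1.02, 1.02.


Step 1: Compute differences f_i - g_i:
  -4.01 - 2.09 = -6.1
  1.57 - -1.99 = 3.56
  4.45 - -3.8 = 8.25
  0.79 - 0.95 = -0.16
Step 2: Compute |diff|^4 * measure for each set:
  |-6.1|^4 * 2.38 = 1384.5841 * 2.38 = 3295.310158
  |3.56|^4 * 2.54 = 160.620137 * 2.54 = 407.975148
  |8.25|^4 * 1.02 = 4632.503906 * 1.02 = 4725.153984
  |-0.16|^4 * 1.02 = 6.553600e-04 * 1.02 = 6.684672e-04
Step 3: Sum = 8428.439959
Step 4: ||f-g||_4 = (8428.439959)^(1/4) = 9.581573


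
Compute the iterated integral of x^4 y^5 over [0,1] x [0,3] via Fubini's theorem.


By Fubini's theorem, the double integral factors as a product of single integrals:
Step 1: integral_0^1 x^4 dx = [x^5/5] from 0 to 1
     = 1^5/5 = 0.2
Step 2: integral_0^3 y^5 dy = [y^6/6] from 0 to 3
     = 3^6/6 = 121.5
Step 3: Double integral = 0.2 * 121.5 = 24.3


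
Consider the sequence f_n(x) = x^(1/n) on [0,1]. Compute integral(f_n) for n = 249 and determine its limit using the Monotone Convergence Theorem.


At n = 249: f_249(x) = x^(1/249).
Step 1: integral(x^(1/249), 0, 1) = [x^(1/249+1) / (1/249+1)] from 0 to 1
     = 1 / (1/249 + 1) = 1 / ((249+1)/249) = 249/(249+1)
     = 249/250 = 0.996
Step 2: As n -> infinity, f_n(x) = x^(1/n) -> 1 for x in (0,1], and f_n is increasing in n.
By MCT, lim_n integral(f_n) = integral(lim_n f_n) = integral(1, 0, 1) = 1.
Step 3: Verify convergence: 249/250 = 0.996 -> 1


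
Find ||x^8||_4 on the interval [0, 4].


Step 1: ||f||_4 = (integral_0^4 |x^8|^4 dx)^(1/4)
     = (integral_0^4 x^32 dx)^(1/4)
Step 2: integral_0^4 x^32 dx = [x^33/(33)] from 0 to 4 = 4^33/33
     = 73786976294838206464/33 = 2.235969e+18
Step 3: ||f||_4 = (2.235969e+18)^(1/4) = 38669.311845


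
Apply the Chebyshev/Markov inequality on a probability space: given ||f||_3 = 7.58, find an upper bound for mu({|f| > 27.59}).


Chebyshev/Markov inequality: mu(|f| > eps) <= (||f||_p / eps)^p
Step 1: ||f||_3 / eps = 7.58 / 27.59 = 0.274737
Step 2: Raise to power p = 3:
  (0.274737)^3 = 0.020737
Step 3: Therefore mu(|f| > 27.59) <= 0.020737


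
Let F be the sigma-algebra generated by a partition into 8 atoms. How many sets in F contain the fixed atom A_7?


Each element of F is a union of some subset S of the 8 atoms.
The element contains A_7 iff A_7 is in S.
So we count subsets S of {A_1,...,A_8} with A_7 in S: choose freely among the other 7 atoms.
Count = 2^(8-1) = 2^7 = 128.


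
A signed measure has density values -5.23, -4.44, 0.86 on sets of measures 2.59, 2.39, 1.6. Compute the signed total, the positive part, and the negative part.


Step 1: Compute signed measure on each set:
  Set 1: -5.23 * 2.59 = -13.5457
  Set 2: -4.44 * 2.39 = -10.6116
  Set 3: 0.86 * 1.6 = 1.376
Step 2: Total signed measure = (-13.5457) + (-10.6116) + (1.376)
     = -22.7813
Step 3: Positive part mu+(X) = sum of positive contributions = 1.376
Step 4: Negative part mu-(X) = |sum of negative contributions| = 24.1573


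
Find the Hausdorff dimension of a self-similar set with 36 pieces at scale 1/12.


For a self-similar set with N copies scaled by 1/r:
dim_H = log(N)/log(r) = log(36)/log(12)
= 3.583519/2.484907
= 1.442114


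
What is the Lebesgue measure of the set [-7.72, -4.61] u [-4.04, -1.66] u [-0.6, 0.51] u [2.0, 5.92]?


For pairwise disjoint intervals, m(union) = sum of lengths.
= (-4.61 - -7.72) + (-1.66 - -4.04) + (0.51 - -0.6) + (5.92 - 2.0)
= 3.11 + 2.38 + 1.11 + 3.92
= 10.52


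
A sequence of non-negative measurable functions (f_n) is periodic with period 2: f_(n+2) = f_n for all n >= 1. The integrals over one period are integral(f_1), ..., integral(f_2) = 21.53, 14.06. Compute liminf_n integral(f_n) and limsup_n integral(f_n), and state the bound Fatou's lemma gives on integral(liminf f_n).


The sequence (integral(f_n)) is periodic with period 2, repeating the values 21.53, 14.06 indefinitely.
Step 1: For a periodic sequence, every tail (a_m, a_(m+1), ...) contains all 2 period values infinitely often.
Step 2: Hence inf of every tail = min of the period values = min(21.53, 14.06) = 14.06.
        liminf_n integral(f_n) = sup over m of (inf of tail from m) = 14.06.
Step 3: Similarly sup of every tail = max of the period values = 21.53.
        limsup_n integral(f_n) = 21.53.
Step 4: Fatou's lemma: integral(liminf_n f_n) <= liminf_n integral(f_n) = 14.06.
        So the integral of the pointwise liminf is at most 14.06.


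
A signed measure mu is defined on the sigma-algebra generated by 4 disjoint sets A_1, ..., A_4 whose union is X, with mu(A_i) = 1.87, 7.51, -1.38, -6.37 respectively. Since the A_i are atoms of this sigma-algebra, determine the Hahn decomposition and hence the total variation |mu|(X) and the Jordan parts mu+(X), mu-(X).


Step 1: Every measurable set is a union of atoms (the cells / points), so a Hahn decomposition is
  obtained by grouping atoms by sign: P = union of atoms with mu > 0, N = union of the remaining atoms.
  Atoms in P (indices): 1, 2;  atoms in N (indices): 3, 4
  Positive values: 1.87, 7.51
  Negative values: -1.38, -6.37
Step 2: mu+(X) = mu(P) = sum of positive atom values = 9.38
Step 3: mu-(X) = -mu(N) = sum of |negative atom values| = 7.75
Step 4: |mu|(X) = mu+(X) + mu-(X) = 9.38 + 7.75 = 17.13


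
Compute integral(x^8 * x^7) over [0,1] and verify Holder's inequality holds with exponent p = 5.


Step 1: Exact integral of f*g = integral(x^15, 0, 1) = 1/16
     = 0.0625
Step 2: Holder bound with p=5, q=1.25:
  ||f||_p = (integral x^40 dx)^(1/5) = (1/41)^(1/5) = 0.475821
  ||g||_q = (integral x^8.75 dx)^(1/1.25) = (1/9.75)^(1/1.25) = 0.161732
Step 3: Holder bound = ||f||_p * ||g||_q = 0.475821 * 0.161732 = 0.076955
Verification: 0.0625 <= 0.076955 (Holder holds)


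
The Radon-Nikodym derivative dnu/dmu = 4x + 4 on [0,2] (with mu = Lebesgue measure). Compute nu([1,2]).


nu(A) = integral_A (dnu/dmu) dmu = integral_1^2 (4x + 4) dx
Step 1: Antiderivative F(x) = (4/2)x^2 + 4x
Step 2: F(2) = (4/2)*2^2 + 4*2 = 8 + 8 = 16
Step 3: F(1) = (4/2)*1^2 + 4*1 = 2 + 4 = 6
Step 4: nu([1,2]) = F(2) - F(1) = 16 - 6 = 10


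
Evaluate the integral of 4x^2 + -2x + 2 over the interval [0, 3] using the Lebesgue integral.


The Lebesgue integral of a Riemann-integrable function agrees with the Riemann integral.
Antiderivative F(x) = (4/3)x^3 + (-2/2)x^2 + 2x
F(3) = (4/3)*3^3 + (-2/2)*3^2 + 2*3
     = (4/3)*27 + (-2/2)*9 + 2*3
     = 36 + -9 + 6
     = 33
F(0) = 0.0
Integral = F(3) - F(0) = 33 - 0.0 = 33


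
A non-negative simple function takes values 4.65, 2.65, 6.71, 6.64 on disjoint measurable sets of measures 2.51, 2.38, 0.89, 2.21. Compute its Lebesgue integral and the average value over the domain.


Step 1: Integral = sum(value_i * measure_i)
= 4.65*2.51 + 2.65*2.38 + 6.71*0.89 + 6.64*2.21
= 11.6715 + 6.307 + 5.9719 + 14.6744
= 38.6248
Step 2: Total measure of domain = 2.51 + 2.38 + 0.89 + 2.21 = 7.99
Step 3: Average value = 38.6248 / 7.99 = 4.834143


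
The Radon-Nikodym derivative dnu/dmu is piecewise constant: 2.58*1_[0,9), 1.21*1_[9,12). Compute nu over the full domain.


Integrate each piece of the Radon-Nikodym derivative:
Step 1: integral_0^9 2.58 dx = 2.58*(9-0) = 2.58*9 = 23.22
Step 2: integral_9^12 1.21 dx = 1.21*(12-9) = 1.21*3 = 3.63
Total: 23.22 + 3.63 = 26.85


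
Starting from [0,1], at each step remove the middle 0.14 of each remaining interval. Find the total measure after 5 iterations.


Step 1: At each step, fraction remaining = 1 - 0.14 = 0.86
Step 2: After 5 steps, measure = (0.86)^5
Step 3: Computing the power step by step:
  After step 1: 0.86
  After step 2: 0.7396
  After step 3: 0.636056
  After step 4: 0.547008
  After step 5: 0.470427
Result = 0.470427


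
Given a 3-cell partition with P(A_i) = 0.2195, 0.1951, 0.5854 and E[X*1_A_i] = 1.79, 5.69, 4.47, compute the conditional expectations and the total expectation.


For each cell A_i: E[X|A_i] = E[X*1_A_i] / P(A_i)
Step 1: E[X|A_1] = 1.79 / 0.2195 = 8.154897
Step 2: E[X|A_2] = 5.69 / 0.1951 = 29.164531
Step 3: E[X|A_3] = 4.47 / 0.5854 = 7.635805
Verification: E[X] = sum E[X*1_A_i] = 1.79 + 5.69 + 4.47 = 11.95


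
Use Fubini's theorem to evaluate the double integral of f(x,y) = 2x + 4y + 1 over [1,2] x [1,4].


By Fubini, integrate in x first, then y.
Step 1: Fix y, integrate over x in [1,2]:
  integral(2x + 4y + 1, x=1..2)
  = 2*(2^2 - 1^2)/2 + (4y + 1)*(2 - 1)
  = 3 + (4y + 1)*1
  = 3 + 4y + 1
  = 4 + 4y
Step 2: Integrate over y in [1,4]:
  integral(4 + 4y, y=1..4)
  = 4*3 + 4*(4^2 - 1^2)/2
  = 12 + 30
  = 42


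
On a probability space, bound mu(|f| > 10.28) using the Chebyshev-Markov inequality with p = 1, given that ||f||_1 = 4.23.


Chebyshev/Markov inequality: mu(|f| > eps) <= (||f||_p / eps)^p
Step 1: ||f||_1 / eps = 4.23 / 10.28 = 0.411479
Step 2: Raise to power p = 1:
  (0.411479)^1 = 0.411479
Step 3: Therefore mu(|f| > 10.28) <= 0.411479


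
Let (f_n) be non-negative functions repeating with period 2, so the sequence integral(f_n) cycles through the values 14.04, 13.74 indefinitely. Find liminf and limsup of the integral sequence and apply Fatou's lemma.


The sequence (integral(f_n)) is periodic with period 2, repeating the values 14.04, 13.74 indefinitely.
Step 1: For a periodic sequence, every tail (a_m, a_(m+1), ...) contains all 2 period values infinitely often.
Step 2: Hence inf of every tail = min of the period values = min(14.04, 13.74) = 13.74.
        liminf_n integral(f_n) = sup over m of (inf of tail from m) = 13.74.
Step 3: Similarly sup of every tail = max of the period values = 14.04.
        limsup_n integral(f_n) = 14.04.
Step 4: Fatou's lemma: integral(liminf_n f_n) <= liminf_n integral(f_n) = 13.74.
        So the integral of the pointwise liminf is at most 13.74.


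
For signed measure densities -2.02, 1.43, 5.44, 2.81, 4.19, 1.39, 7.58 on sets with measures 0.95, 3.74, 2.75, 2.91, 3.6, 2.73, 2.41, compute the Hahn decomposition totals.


Step 1: Compute signed measure on each set:
  Set 1: -2.02 * 0.95 = -1.919
  Set 2: 1.43 * 3.74 = 5.3482
  Set 3: 5.44 * 2.75 = 14.96
  Set 4: 2.81 * 2.91 = 8.1771
  Set 5: 4.19 * 3.6 = 15.084
  Set 6: 1.39 * 2.73 = 3.7947
  Set 7: 7.58 * 2.41 = 18.2678
Step 2: Total signed measure = (-1.919) + (5.3482) + (14.96) + (8.1771) + (15.084) + (3.7947) + (18.2678)
     = 63.7128
Step 3: Positive part mu+(X) = sum of positive contributions = 65.6318
Step 4: Negative part mu-(X) = |sum of negative contributions| = 1.919


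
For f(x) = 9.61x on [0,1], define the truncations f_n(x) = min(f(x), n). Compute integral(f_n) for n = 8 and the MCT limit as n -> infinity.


f(x) = 9.61x on [0,1]; f_n(x) = min(9.61x, n). At n = 8:
Step 1: f(x) reaches 8 at x = 8/9.61 = 0.832466
Step 2: integral(f_8) = integral(9.61x, 0, 0.832466) + integral(8, 0.832466, 1)
       = 9.61*0.832466^2/2 + 8*(1 - 0.832466)
       = 3.329865 + 1.340271
       = 4.670135
Step 3: As n -> infinity, f_n increases to f, so by MCT integral(f_n) -> integral(f) = 9.61/2 = 4.805.
Convergence: integral(f_8) = 4.670135 -> 4.805 as n -> infinity


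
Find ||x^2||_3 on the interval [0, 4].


Step 1: ||f||_3 = (integral_0^4 |x^2|^3 dx)^(1/3)
     = (integral_0^4 x^6 dx)^(1/3)
Step 2: integral_0^4 x^6 dx = [x^7/(7)] from 0 to 4 = 4^7/7
     = 16384/7 = 2340.571429
Step 3: ||f||_3 = (2340.571429)^(1/3) = 13.277225


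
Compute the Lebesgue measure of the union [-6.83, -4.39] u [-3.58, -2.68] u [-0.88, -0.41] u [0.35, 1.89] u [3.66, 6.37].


For pairwise disjoint intervals, m(union) = sum of lengths.
= (-4.39 - -6.83) + (-2.68 - -3.58) + (-0.41 - -0.88) + (1.89 - 0.35) + (6.37 - 3.66)
= 2.44 + 0.9 + 0.47 + 1.54 + 2.71
= 8.06


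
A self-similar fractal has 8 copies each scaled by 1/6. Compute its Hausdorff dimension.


For a self-similar set with N copies scaled by 1/r:
dim_H = log(N)/log(r) = log(8)/log(6)
= 2.079442/1.791759
= 1.160558


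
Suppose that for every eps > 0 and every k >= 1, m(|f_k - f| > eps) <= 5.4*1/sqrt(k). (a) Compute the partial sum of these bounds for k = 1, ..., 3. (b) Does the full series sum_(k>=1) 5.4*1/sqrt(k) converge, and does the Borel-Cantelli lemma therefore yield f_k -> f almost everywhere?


Step 1: List the terms 5.4*1/sqrt(k) for k = 1 to 3:
  k=1: 5.4
  k=2: 3.818377
  k=3: 3.117691
Step 2: Partial sum = 5.4 + 3.818377 + 3.117691
     = 12.336068
Step 3: The full series sum_(k>=1) 5.4*1/sqrt(k) diverges (p-series with p = 1/2 <= 1; a nonzero constant multiple of a divergent series diverges).
Step 4: The (first) Borel-Cantelli lemma requires a summable sequence of measures, so it does not apply here;
        from this bound alone no conclusion about a.e. convergence can be drawn (convergence in measure still
        gives an a.e.-convergent subsequence, but not a.e. convergence of the whole sequence).
Conclusion: series diverges; Borel-Cantelli is inconclusive about a.e. convergence of f_k.


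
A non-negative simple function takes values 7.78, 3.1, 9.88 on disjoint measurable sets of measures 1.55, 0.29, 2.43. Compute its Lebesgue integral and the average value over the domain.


Step 1: Integral = sum(value_i * measure_i)
= 7.78*1.55 + 3.1*0.29 + 9.88*2.43
= 12.059 + 0.899 + 24.0084
= 36.9664
Step 2: Total measure of domain = 1.55 + 0.29 + 2.43 = 4.27
Step 3: Average value = 36.9664 / 4.27 = 8.657237


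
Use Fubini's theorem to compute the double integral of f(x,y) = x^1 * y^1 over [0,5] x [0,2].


By Fubini's theorem, the double integral factors as a product of single integrals:
Step 1: integral_0^5 x^1 dx = [x^2/2] from 0 to 5
     = 5^2/2 = 12.5
Step 2: integral_0^2 y^1 dy = [y^2/2] from 0 to 2
     = 2^2/2 = 2
Step 3: Double integral = 12.5 * 2 = 25


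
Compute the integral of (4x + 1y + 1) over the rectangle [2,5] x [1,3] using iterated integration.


By Fubini, integrate in x first, then y.
Step 1: Fix y, integrate over x in [2,5]:
  integral(4x + 1y + 1, x=2..5)
  = 4*(5^2 - 2^2)/2 + (1y + 1)*(5 - 2)
  = 42 + (1y + 1)*3
  = 42 + 3y + 3
  = 45 + 3y
Step 2: Integrate over y in [1,3]:
  integral(45 + 3y, y=1..3)
  = 45*2 + 3*(3^2 - 1^2)/2
  = 90 + 12
  = 102


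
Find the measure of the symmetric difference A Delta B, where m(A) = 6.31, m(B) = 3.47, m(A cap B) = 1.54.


m(A Delta B) = m(A) + m(B) - 2*m(A n B)
= 6.31 + 3.47 - 2*1.54
= 6.31 + 3.47 - 3.08
= 6.7


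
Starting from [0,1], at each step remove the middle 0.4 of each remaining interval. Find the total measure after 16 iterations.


Step 1: At each step, fraction remaining = 1 - 0.4 = 0.6
Step 2: After 16 steps, measure = (0.6)^16
Result = 2.821110e-04


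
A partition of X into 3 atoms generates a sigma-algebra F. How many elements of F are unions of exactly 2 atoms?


Each element of F is a union of some subset of the 3 atoms.
Elements that are unions of exactly 2 atoms correspond to 2-element subsets of the 3 atoms.
Count = C(3, 2) = 3! / (2! * 1!) = 3.


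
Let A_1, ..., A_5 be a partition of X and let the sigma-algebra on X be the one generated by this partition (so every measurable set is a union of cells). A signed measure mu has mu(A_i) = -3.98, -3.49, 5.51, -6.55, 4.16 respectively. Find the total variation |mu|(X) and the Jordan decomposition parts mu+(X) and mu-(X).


Step 1: Every measurable set is a union of atoms (the cells / points), so a Hahn decomposition is
  obtained by grouping atoms by sign: P = union of atoms with mu > 0, N = union of the remaining atoms.
  Atoms in P (indices): 3, 5;  atoms in N (indices): 1, 2, 4
  Positive values: 5.51, 4.16
  Negative values: -3.98, -3.49, -6.55
Step 2: mu+(X) = mu(P) = sum of positive atom values = 9.67
Step 3: mu-(X) = -mu(N) = sum of |negative atom values| = 14.02
Step 4: |mu|(X) = mu+(X) + mu-(X) = 9.67 + 14.02 = 23.69


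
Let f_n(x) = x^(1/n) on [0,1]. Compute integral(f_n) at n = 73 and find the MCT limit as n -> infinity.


At n = 73: f_73(x) = x^(1/73).
Step 1: integral(x^(1/73), 0, 1) = [x^(1/73+1) / (1/73+1)] from 0 to 1
     = 1 / (1/73 + 1) = 1 / ((73+1)/73) = 73/(73+1)
     = 73/74 = 0.986486
Step 2: As n -> infinity, f_n(x) = x^(1/n) -> 1 for x in (0,1], and f_n is increasing in n.
By MCT, lim_n integral(f_n) = integral(lim_n f_n) = integral(1, 0, 1) = 1.
Step 3: Verify convergence: 73/74 = 0.986486 -> 1


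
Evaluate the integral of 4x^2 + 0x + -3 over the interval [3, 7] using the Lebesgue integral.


The Lebesgue integral of a Riemann-integrable function agrees with the Riemann integral.
Antiderivative F(x) = (4/3)x^3 + (0/2)x^2 + -3x
F(7) = (4/3)*7^3 + (0/2)*7^2 + -3*7
     = (4/3)*343 + (0/2)*49 + -3*7
     = 457.333333 + 0.0 + -21
     = 436.333333
F(3) = 27
Integral = F(7) - F(3) = 436.333333 - 27 = 409.333333


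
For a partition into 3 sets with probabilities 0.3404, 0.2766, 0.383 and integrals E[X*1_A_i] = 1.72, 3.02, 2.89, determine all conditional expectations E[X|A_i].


For each cell A_i: E[X|A_i] = E[X*1_A_i] / P(A_i)
Step 1: E[X|A_1] = 1.72 / 0.3404 = 5.052879
Step 2: E[X|A_2] = 3.02 / 0.2766 = 10.918294
Step 3: E[X|A_3] = 2.89 / 0.383 = 7.545692
Verification: E[X] = sum E[X*1_A_i] = 1.72 + 3.02 + 2.89 = 7.63


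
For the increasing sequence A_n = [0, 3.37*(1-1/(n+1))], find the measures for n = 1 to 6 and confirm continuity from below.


By continuity of measure from below: if A_n increases to A, then m(A_n) -> m(A).
Here A = [0, 3.37], so m(A) = 3.37
Step 1: a_1 = 3.37*(1 - 1/2) = 1.685, m(A_1) = 1.685
Step 2: a_2 = 3.37*(1 - 1/3) = 2.2467, m(A_2) = 2.2467
Step 3: a_3 = 3.37*(1 - 1/4) = 2.5275, m(A_3) = 2.5275
Step 4: a_4 = 3.37*(1 - 1/5) = 2.696, m(A_4) = 2.696
Step 5: a_5 = 3.37*(1 - 1/6) = 2.8083, m(A_5) = 2.8083
Step 6: a_6 = 3.37*(1 - 1/7) = 2.8886, m(A_6) = 2.8886
Limit: m(A_n) -> m([0,3.37]) = 3.37


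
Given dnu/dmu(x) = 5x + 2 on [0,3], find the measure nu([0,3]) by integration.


nu(A) = integral_A (dnu/dmu) dmu = integral_0^3 (5x + 2) dx
Step 1: Antiderivative F(x) = (5/2)x^2 + 2x
Step 2: F(3) = (5/2)*3^2 + 2*3 = 22.5 + 6 = 28.5
Step 3: F(0) = (5/2)*0^2 + 2*0 = 0.0 + 0 = 0.0
Step 4: nu([0,3]) = F(3) - F(0) = 28.5 - 0.0 = 28.5


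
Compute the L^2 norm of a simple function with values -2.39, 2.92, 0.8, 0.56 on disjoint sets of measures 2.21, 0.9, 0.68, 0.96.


Step 1: Compute |f_i|^2 for each value:
  |-2.39|^2 = 5.7121
  |2.92|^2 = 8.5264
  |0.8|^2 = 0.64
  |0.56|^2 = 0.3136
Step 2: Multiply by measures and sum:
  5.7121 * 2.21 = 12.623741
  8.5264 * 0.9 = 7.67376
  0.64 * 0.68 = 0.4352
  0.3136 * 0.96 = 0.301056
Sum = 12.623741 + 7.67376 + 0.4352 + 0.301056 = 21.033757
Step 3: Take the p-th root:
||f||_2 = (21.033757)^(1/2) = 4.586257


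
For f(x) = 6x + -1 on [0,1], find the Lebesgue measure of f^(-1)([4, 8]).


f^(-1)([4, 8]) = {x : 4 <= 6x + -1 <= 8}
Solving: (4 - -1)/6 <= x <= (8 - -1)/6
= [0.833333, 1.5]
Intersecting with [0,1]: [0.833333, 1]
Measure = 1 - 0.833333 = 0.166667


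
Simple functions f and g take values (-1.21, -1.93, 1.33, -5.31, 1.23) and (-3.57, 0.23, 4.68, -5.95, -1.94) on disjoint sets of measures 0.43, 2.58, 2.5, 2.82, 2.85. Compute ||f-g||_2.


Step 1: Compute differences f_i - g_i:
  -1.21 - -3.57 = 2.36
  -1.93 - 0.23 = -2.16
  1.33 - 4.68 = -3.35
  -5.31 - -5.95 = 0.64
  1.23 - -1.94 = 3.17
Step 2: Compute |diff|^2 * measure for each set:
  |2.36|^2 * 0.43 = 5.5696 * 0.43 = 2.394928
  |-2.16|^2 * 2.58 = 4.6656 * 2.58 = 12.037248
  |-3.35|^2 * 2.5 = 11.2225 * 2.5 = 28.05625
  |0.64|^2 * 2.82 = 0.4096 * 2.82 = 1.155072
  |3.17|^2 * 2.85 = 10.0489 * 2.85 = 28.639365
Step 3: Sum = 72.282863
Step 4: ||f-g||_2 = (72.282863)^(1/2) = 8.501933


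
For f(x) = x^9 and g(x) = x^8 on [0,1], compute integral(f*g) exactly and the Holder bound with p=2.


Step 1: Exact integral of f*g = integral(x^17, 0, 1) = 1/18
     = 0.055556
Step 2: Holder bound with p=2, q=2:
  ||f||_p = (integral x^18 dx)^(1/2) = (1/19)^(1/2) = 0.229416
  ||g||_q = (integral x^16 dx)^(1/2) = (1/17)^(1/2) = 0.242536
Step 3: Holder bound = ||f||_p * ||g||_q = 0.229416 * 0.242536 = 0.055641
Verification: 0.055556 <= 0.055641 (Holder holds)


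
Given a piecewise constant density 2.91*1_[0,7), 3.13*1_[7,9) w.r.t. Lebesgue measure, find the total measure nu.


Integrate each piece of the Radon-Nikodym derivative:
Step 1: integral_0^7 2.91 dx = 2.91*(7-0) = 2.91*7 = 20.37
Step 2: integral_7^9 3.13 dx = 3.13*(9-7) = 3.13*2 = 6.26
Total: 20.37 + 6.26 = 26.63


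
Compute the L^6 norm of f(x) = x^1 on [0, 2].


Step 1: ||f||_6 = (integral_0^2 |x^1|^6 dx)^(1/6)
     = (integral_0^2 x^6 dx)^(1/6)
Step 2: integral_0^2 x^6 dx = [x^7/(7)] from 0 to 2 = 2^7/7
     = 128/7 = 18.285714
Step 3: ||f||_6 = (18.285714)^(1/6) = 1.623125


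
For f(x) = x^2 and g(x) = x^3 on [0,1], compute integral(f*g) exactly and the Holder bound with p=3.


Step 1: Exact integral of f*g = integral(x^5, 0, 1) = 1/6
     = 0.166667
Step 2: Holder bound with p=3, q=1.5:
  ||f||_p = (integral x^6 dx)^(1/3) = (1/7)^(1/3) = 0.522758
  ||g||_q = (integral x^4.5 dx)^(1/1.5) = (1/5.5)^(1/1.5) = 0.320941
Step 3: Holder bound = ||f||_p * ||g||_q = 0.522758 * 0.320941 = 0.167774
Verification: 0.166667 <= 0.167774 (Holder holds)


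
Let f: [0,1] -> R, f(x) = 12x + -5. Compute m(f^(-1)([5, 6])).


f^(-1)([5, 6]) = {x : 5 <= 12x + -5 <= 6}
Solving: (5 - -5)/12 <= x <= (6 - -5)/12
= [0.833333, 0.916667]
Intersecting with [0,1]: [0.833333, 0.916667]
Measure = 0.916667 - 0.833333 = 0.083333


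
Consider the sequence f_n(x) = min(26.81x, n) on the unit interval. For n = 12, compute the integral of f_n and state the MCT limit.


f(x) = 26.81x on [0,1]; f_n(x) = min(26.81x, n). At n = 12:
Step 1: f(x) reaches 12 at x = 12/26.81 = 0.447594
Step 2: integral(f_12) = integral(26.81x, 0, 0.447594) + integral(12, 0.447594, 1)
       = 26.81*0.447594^2/2 + 12*(1 - 0.447594)
       = 2.685565 + 6.62887
       = 9.314435
Step 3: As n -> infinity, f_n increases to f, so by MCT integral(f_n) -> integral(f) = 26.81/2 = 13.405.
Convergence: integral(f_12) = 9.314435 -> 13.405 as n -> infinity


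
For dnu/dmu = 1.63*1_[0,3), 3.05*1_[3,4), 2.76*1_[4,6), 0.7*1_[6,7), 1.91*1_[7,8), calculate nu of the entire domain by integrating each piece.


Integrate each piece of the Radon-Nikodym derivative:
Step 1: integral_0^3 1.63 dx = 1.63*(3-0) = 1.63*3 = 4.89
Step 2: integral_3^4 3.05 dx = 3.05*(4-3) = 3.05*1 = 3.05
Step 3: integral_4^6 2.76 dx = 2.76*(6-4) = 2.76*2 = 5.52
Step 4: integral_6^7 0.7 dx = 0.7*(7-6) = 0.7*1 = 0.7
Step 5: integral_7^8 1.91 dx = 1.91*(8-7) = 1.91*1 = 1.91
Total: 4.89 + 3.05 + 5.52 + 0.7 + 1.91 = 16.07


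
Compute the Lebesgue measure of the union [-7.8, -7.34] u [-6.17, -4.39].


For pairwise disjoint intervals, m(union) = sum of lengths.
= (-7.34 - -7.8) + (-4.39 - -6.17)
= 0.46 + 1.78
= 2.24


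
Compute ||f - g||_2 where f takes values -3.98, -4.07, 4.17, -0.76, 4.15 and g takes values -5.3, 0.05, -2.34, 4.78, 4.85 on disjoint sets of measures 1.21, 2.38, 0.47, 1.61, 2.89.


Step 1: Compute differences f_i - g_i:
  -3.98 - -5.3 = 1.32
  -4.07 - 0.05 = -4.12
  4.17 - -2.34 = 6.51
  -0.76 - 4.78 = -5.54
  4.15 - 4.85 = -0.7
Step 2: Compute |diff|^2 * measure for each set:
  |1.32|^2 * 1.21 = 1.7424 * 1.21 = 2.108304
  |-4.12|^2 * 2.38 = 16.9744 * 2.38 = 40.399072
  |6.51|^2 * 0.47 = 42.3801 * 0.47 = 19.918647
  |-5.54|^2 * 1.61 = 30.6916 * 1.61 = 49.413476
  |-0.7|^2 * 2.89 = 0.49 * 2.89 = 1.4161
Step 3: Sum = 113.255599
Step 4: ||f-g||_2 = (113.255599)^(1/2) = 10.642161


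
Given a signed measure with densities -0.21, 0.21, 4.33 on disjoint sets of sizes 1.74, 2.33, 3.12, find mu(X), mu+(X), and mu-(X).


Step 1: Compute signed measure on each set:
  Set 1: -0.21 * 1.74 = -0.3654
  Set 2: 0.21 * 2.33 = 0.4893
  Set 3: 4.33 * 3.12 = 13.5096
Step 2: Total signed measure = (-0.3654) + (0.4893) + (13.5096)
     = 13.6335
Step 3: Positive part mu+(X) = sum of positive contributions = 13.9989
Step 4: Negative part mu-(X) = |sum of negative contributions| = 0.3654


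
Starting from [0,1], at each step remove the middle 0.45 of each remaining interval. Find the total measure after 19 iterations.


Step 1: At each step, fraction remaining = 1 - 0.45 = 0.55
Step 2: After 19 steps, measure = (0.55)^19
Result = 1.166517e-05


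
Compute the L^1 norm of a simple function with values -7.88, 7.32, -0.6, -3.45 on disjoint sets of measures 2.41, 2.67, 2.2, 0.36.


Step 1: Compute |f_i|^1 for each value:
  |-7.88|^1 = 7.88
  |7.32|^1 = 7.32
  |-0.6|^1 = 0.6
  |-3.45|^1 = 3.45
Step 2: Multiply by measures and sum:
  7.88 * 2.41 = 18.9908
  7.32 * 2.67 = 19.5444
  0.6 * 2.2 = 1.32
  3.45 * 0.36 = 1.242
Sum = 18.9908 + 19.5444 + 1.32 + 1.242 = 41.0972
Step 3: Take the p-th root:
||f||_1 = (41.0972)^(1/1) = 41.0972


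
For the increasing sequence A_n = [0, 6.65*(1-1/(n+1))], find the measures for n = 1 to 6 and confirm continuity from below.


By continuity of measure from below: if A_n increases to A, then m(A_n) -> m(A).
Here A = [0, 6.65], so m(A) = 6.65
Step 1: a_1 = 6.65*(1 - 1/2) = 3.325, m(A_1) = 3.325
Step 2: a_2 = 6.65*(1 - 1/3) = 4.4333, m(A_2) = 4.4333
Step 3: a_3 = 6.65*(1 - 1/4) = 4.9875, m(A_3) = 4.9875
Step 4: a_4 = 6.65*(1 - 1/5) = 5.32, m(A_4) = 5.32
Step 5: a_5 = 6.65*(1 - 1/6) = 5.5417, m(A_5) = 5.5417
Step 6: a_6 = 6.65*(1 - 1/7) = 5.7, m(A_6) = 5.7
Limit: m(A_n) -> m([0,6.65]) = 6.65


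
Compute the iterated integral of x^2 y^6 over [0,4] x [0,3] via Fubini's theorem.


By Fubini's theorem, the double integral factors as a product of single integrals:
Step 1: integral_0^4 x^2 dx = [x^3/3] from 0 to 4
     = 4^3/3 = 21.333333
Step 2: integral_0^3 y^6 dy = [y^7/7] from 0 to 3
     = 3^7/7 = 312.428571
Step 3: Double integral = 21.333333 * 312.428571 = 6665.142857


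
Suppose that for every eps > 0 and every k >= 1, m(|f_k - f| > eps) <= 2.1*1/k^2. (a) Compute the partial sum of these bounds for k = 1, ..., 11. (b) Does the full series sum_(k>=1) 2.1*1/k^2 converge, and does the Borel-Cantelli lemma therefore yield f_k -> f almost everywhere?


Step 1: List the terms 2.1*1/k^2 for k = 1 to 11:
  k=1: 2.1
  k=2: 0.525
  k=3: 0.233333
  k=4: 0.13125
  k=5: 0.084
  k=6: 0.058333
  k=7: 0.042857
  k=8: 0.032813
  k=9: 0.025926
  k=10: 0.021
  k=11: 0.017355
Step 2: Partial sum = 2.1 + 0.525 + 0.233333 + 0.13125 + 0.084 + 0.058333 + 0.042857 + 0.032813 + 0.025926 + 0.021 + 0.017355
     = 3.271868
Step 3: The full series sum_(k>=1) 2.1*1/k^2 converges (p-series with p = 2 > 1; a constant multiple of a convergent series converges).
Step 4: Fix eps > 0. Since sum_k m(|f_k - f| > eps) < infinity, the Borel-Cantelli lemma gives
        m(limsup_k {|f_k - f| > eps}) = 0, i.e. for a.e. x, |f_k(x) - f(x)| <= eps for all large k.
        Applying this with eps = 1/j for j = 1, 2, ... and intersecting the countably many full-measure sets,
        for a.e. x we get limsup_k |f_k(x) - f(x)| <= 1/j for every j, hence f_k -> f almost everywhere.
Conclusion: series converges; Borel-Cantelli yields f_k -> f a.e.


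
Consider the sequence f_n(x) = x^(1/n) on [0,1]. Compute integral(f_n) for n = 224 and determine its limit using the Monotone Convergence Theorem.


At n = 224: f_224(x) = x^(1/224).
Step 1: integral(x^(1/224), 0, 1) = [x^(1/224+1) / (1/224+1)] from 0 to 1
     = 1 / (1/224 + 1) = 1 / ((224+1)/224) = 224/(224+1)
     = 224/225 = 0.995556
Step 2: As n -> infinity, f_n(x) = x^(1/n) -> 1 for x in (0,1], and f_n is increasing in n.
By MCT, lim_n integral(f_n) = integral(lim_n f_n) = integral(1, 0, 1) = 1.
Step 3: Verify convergence: 224/225 = 0.995556 -> 1


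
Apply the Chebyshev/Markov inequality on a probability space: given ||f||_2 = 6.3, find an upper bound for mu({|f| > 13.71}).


Chebyshev/Markov inequality: mu(|f| > eps) <= (||f||_p / eps)^p
Step 1: ||f||_2 / eps = 6.3 / 13.71 = 0.459519
Step 2: Raise to power p = 2:
  (0.459519)^2 = 0.211157
Step 3: Therefore mu(|f| > 13.71) <= 0.211157


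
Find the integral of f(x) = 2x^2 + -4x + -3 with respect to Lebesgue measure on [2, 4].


The Lebesgue integral of a Riemann-integrable function agrees with the Riemann integral.
Antiderivative F(x) = (2/3)x^3 + (-4/2)x^2 + -3x
F(4) = (2/3)*4^3 + (-4/2)*4^2 + -3*4
     = (2/3)*64 + (-4/2)*16 + -3*4
     = 42.666667 + -32 + -12
     = -1.333333
F(2) = -8.666667
Integral = F(4) - F(2) = -1.333333 - -8.666667 = 7.333333


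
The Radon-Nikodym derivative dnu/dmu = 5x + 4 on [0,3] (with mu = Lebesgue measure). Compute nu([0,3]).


nu(A) = integral_A (dnu/dmu) dmu = integral_0^3 (5x + 4) dx
Step 1: Antiderivative F(x) = (5/2)x^2 + 4x
Step 2: F(3) = (5/2)*3^2 + 4*3 = 22.5 + 12 = 34.5
Step 3: F(0) = (5/2)*0^2 + 4*0 = 0.0 + 0 = 0.0
Step 4: nu([0,3]) = F(3) - F(0) = 34.5 - 0.0 = 34.5


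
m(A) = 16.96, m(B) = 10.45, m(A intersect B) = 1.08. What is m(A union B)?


By inclusion-exclusion: m(A u B) = m(A) + m(B) - m(A n B)
= 16.96 + 10.45 - 1.08
= 26.33


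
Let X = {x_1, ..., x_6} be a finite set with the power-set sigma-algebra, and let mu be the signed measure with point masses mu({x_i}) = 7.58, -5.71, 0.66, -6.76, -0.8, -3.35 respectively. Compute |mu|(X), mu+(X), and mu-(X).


Step 1: Every measurable set is a union of atoms (the cells / points), so a Hahn decomposition is
  obtained by grouping atoms by sign: P = union of atoms with mu > 0, N = union of the remaining atoms.
  Atoms in P (indices): 1, 3;  atoms in N (indices): 2, 4, 5, 6
  Positive values: 7.58, 0.66
  Negative values: -5.71, -6.76, -0.8, -3.35
Step 2: mu+(X) = mu(P) = sum of positive atom values = 8.24
Step 3: mu-(X) = -mu(N) = sum of |negative atom values| = 16.62
Step 4: |mu|(X) = mu+(X) + mu-(X) = 8.24 + 16.62 = 24.86


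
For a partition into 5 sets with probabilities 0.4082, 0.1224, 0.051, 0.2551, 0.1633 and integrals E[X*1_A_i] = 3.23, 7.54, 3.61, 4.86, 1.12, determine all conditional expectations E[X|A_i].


For each cell A_i: E[X|A_i] = E[X*1_A_i] / P(A_i)
Step 1: E[X|A_1] = 3.23 / 0.4082 = 7.912788
Step 2: E[X|A_2] = 7.54 / 0.1224 = 61.601307
Step 3: E[X|A_3] = 3.61 / 0.051 = 70.784314
Step 4: E[X|A_4] = 4.86 / 0.2551 = 19.051352
Step 5: E[X|A_5] = 1.12 / 0.1633 = 6.858543
Verification: E[X] = sum E[X*1_A_i] = 3.23 + 7.54 + 3.61 + 4.86 + 1.12 = 20.36


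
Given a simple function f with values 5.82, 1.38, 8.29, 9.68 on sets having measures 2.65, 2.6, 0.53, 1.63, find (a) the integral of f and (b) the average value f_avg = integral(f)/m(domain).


Step 1: Integral = sum(value_i * measure_i)
= 5.82*2.65 + 1.38*2.6 + 8.29*0.53 + 9.68*1.63
= 15.423 + 3.588 + 4.3937 + 15.7784
= 39.1831
Step 2: Total measure of domain = 2.65 + 2.6 + 0.53 + 1.63 = 7.41
Step 3: Average value = 39.1831 / 7.41 = 5.287868


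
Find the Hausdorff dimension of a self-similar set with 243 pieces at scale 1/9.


For a self-similar set with N copies scaled by 1/r:
dim_H = log(N)/log(r) = log(243)/log(9)
= 5.493061/2.197225
= 2.5


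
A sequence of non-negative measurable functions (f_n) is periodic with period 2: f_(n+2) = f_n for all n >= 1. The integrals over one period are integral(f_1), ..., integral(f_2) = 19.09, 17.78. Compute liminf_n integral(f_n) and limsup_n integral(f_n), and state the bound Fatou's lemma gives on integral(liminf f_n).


The sequence (integral(f_n)) is periodic with period 2, repeating the values 19.09, 17.78 indefinitely.
Step 1: For a periodic sequence, every tail (a_m, a_(m+1), ...) contains all 2 period values infinitely often.
Step 2: Hence inf of every tail = min of the period values = min(19.09, 17.78) = 17.78.
        liminf_n integral(f_n) = sup over m of (inf of tail from m) = 17.78.
Step 3: Similarly sup of every tail = max of the period values = 19.09.
        limsup_n integral(f_n) = 19.09.
Step 4: Fatou's lemma: integral(liminf_n f_n) <= liminf_n integral(f_n) = 17.78.
        So the integral of the pointwise liminf is at most 17.78.


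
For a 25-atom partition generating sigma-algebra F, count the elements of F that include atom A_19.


Each element of F is a union of some subset S of the 25 atoms.
The element contains A_19 iff A_19 is in S.
So we count subsets S of {A_1,...,A_25} with A_19 in S: choose freely among the other 24 atoms.
Count = 2^(25-1) = 2^24 = 16777216.


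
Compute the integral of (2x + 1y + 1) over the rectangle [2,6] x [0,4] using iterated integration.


By Fubini, integrate in x first, then y.
Step 1: Fix y, integrate over x in [2,6]:
  integral(2x + 1y + 1, x=2..6)
  = 2*(6^2 - 2^2)/2 + (1y + 1)*(6 - 2)
  = 32 + (1y + 1)*4
  = 32 + 4y + 4
  = 36 + 4y
Step 2: Integrate over y in [0,4]:
  integral(36 + 4y, y=0..4)
  = 36*4 + 4*(4^2 - 0^2)/2
  = 144 + 32
  = 176


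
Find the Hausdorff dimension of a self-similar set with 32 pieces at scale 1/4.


For a self-similar set with N copies scaled by 1/r:
dim_H = log(N)/log(r) = log(32)/log(4)
= 3.465736/1.386294
= 2.5


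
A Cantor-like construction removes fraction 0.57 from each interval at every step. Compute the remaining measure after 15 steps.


Step 1: At each step, fraction remaining = 1 - 0.57 = 0.43
Step 2: After 15 steps, measure = (0.43)^15
Result = 3.177070e-06


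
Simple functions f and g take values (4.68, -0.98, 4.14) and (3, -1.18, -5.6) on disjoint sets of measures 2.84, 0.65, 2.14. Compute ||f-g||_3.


Step 1: Compute differences f_i - g_i:
  4.68 - 3 = 1.68
  -0.98 - -1.18 = 0.2
  4.14 - -5.6 = 9.74
Step 2: Compute |diff|^3 * measure for each set:
  |1.68|^3 * 2.84 = 4.741632 * 2.84 = 13.466235
  |0.2|^3 * 0.65 = 0.008 * 0.65 = 0.0052
  |9.74|^3 * 2.14 = 924.010424 * 2.14 = 1977.382307
Step 3: Sum = 1990.853742
Step 4: ||f-g||_3 = (1990.853742)^(1/3) = 12.579975


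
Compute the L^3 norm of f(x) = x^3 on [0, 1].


Step 1: ||f||_3 = (integral_0^1 |x^3|^3 dx)^(1/3)
     = (integral_0^1 x^9 dx)^(1/3)
Step 2: integral_0^1 x^9 dx = [x^10/(10)] from 0 to 1 = 1^10/10
     = 1/10 = 0.1
Step 3: ||f||_3 = (0.1)^(1/3) = 0.464159


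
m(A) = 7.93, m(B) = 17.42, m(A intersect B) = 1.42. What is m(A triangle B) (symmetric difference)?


m(A Delta B) = m(A) + m(B) - 2*m(A n B)
= 7.93 + 17.42 - 2*1.42
= 7.93 + 17.42 - 2.84
= 22.51


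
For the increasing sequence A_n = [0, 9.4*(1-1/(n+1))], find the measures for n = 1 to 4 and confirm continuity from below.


By continuity of measure from below: if A_n increases to A, then m(A_n) -> m(A).
Here A = [0, 9.4], so m(A) = 9.4
Step 1: a_1 = 9.4*(1 - 1/2) = 4.7, m(A_1) = 4.7
Step 2: a_2 = 9.4*(1 - 1/3) = 6.2667, m(A_2) = 6.2667
Step 3: a_3 = 9.4*(1 - 1/4) = 7.05, m(A_3) = 7.05
Step 4: a_4 = 9.4*(1 - 1/5) = 7.52, m(A_4) = 7.52
Limit: m(A_n) -> m([0,9.4]) = 9.4


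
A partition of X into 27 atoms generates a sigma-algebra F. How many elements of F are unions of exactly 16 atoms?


Each element of F is a union of some subset of the 27 atoms.
Elements that are unions of exactly 16 atoms correspond to 16-element subsets of the 27 atoms.
Count = C(27, 16) = 27! / (16! * 11!) = 13037895.
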